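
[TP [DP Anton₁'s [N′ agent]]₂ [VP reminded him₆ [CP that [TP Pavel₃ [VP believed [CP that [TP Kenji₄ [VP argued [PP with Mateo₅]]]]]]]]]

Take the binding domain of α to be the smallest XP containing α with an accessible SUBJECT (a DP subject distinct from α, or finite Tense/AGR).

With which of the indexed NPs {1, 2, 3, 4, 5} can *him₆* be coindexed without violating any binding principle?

*him* is a pronoun, so Principle B applies: it must be free in its binding domain.
Binding domain of *him₆*: the matrix TP, whose subject is [Anton₁'s agent]₂.
*Anton₁* and the pronoun do not c-command one another → neither Principle B nor Principle C is at stake; coindexation permitted.
*[Anton₁'s agent]₂* c-commands the pronoun within its binding domain → coindexation would violate Principle B.
*Pavel₃*: the pronoun c-commands this R-expression → coindexation would violate Principle C on *Pavel₃*.
*Kenji₄*: the pronoun c-commands this R-expression → coindexation would violate Principle C on *Kenji₄*.
*Mateo₅*: the pronoun c-commands this R-expression → coindexation would violate Principle C on *Mateo₅*.

{1}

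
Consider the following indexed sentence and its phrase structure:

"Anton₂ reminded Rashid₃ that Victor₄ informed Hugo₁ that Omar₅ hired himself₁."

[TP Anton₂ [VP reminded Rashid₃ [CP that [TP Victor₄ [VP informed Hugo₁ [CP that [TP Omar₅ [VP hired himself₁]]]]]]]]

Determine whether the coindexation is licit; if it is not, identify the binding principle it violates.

The two coindexed NPs are *Hugo₁* and *himself₁*.
*himself₁* is an anaphor. Principle A requires it to be bound within its binding domain — the embedded TP, whose subject is Omar₅.
Within that domain it is c-commanded by *Omar₅*, which does not share its index.
*Hugo₁* does c-command the anaphor, but from outside its binding domain.
The anaphor is unbound in its domain → Principle A violation.

Principle A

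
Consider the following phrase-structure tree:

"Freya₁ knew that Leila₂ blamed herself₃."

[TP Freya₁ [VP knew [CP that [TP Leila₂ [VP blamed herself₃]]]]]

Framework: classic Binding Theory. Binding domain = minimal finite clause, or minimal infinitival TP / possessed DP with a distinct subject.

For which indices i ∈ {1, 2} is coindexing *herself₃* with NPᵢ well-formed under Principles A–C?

*herself* is an anaphor, so Principle A applies: it must be bound in its binding domain.
Binding domain of *herself₃*: the embedded TP, whose subject is Leila₂.
*Freya₁* c-commands the anaphor but is outside its binding domain → cannot satisfy Principle A.
*Leila₂* c-commands the anaphor within its binding domain → licit binder.

{2}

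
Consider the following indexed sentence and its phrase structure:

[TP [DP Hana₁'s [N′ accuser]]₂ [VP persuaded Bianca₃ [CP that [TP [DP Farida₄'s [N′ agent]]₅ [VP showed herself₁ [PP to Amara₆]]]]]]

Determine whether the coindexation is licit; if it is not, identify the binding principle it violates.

The two coindexed NPs are *Hana₁* and *herself₁*.
*herself₁* is an anaphor. Principle A requires it to be bound within its binding domain — the embedded TP, whose subject is [Farida₄'s agent]₅.
Within that domain it is c-commanded by *[Farida₄'s agent]₅*, which does not share its index.
*Hana₁* does not c-command the anaphor at all.
The anaphor is unbound in its domain → Principle A violation.

Principle A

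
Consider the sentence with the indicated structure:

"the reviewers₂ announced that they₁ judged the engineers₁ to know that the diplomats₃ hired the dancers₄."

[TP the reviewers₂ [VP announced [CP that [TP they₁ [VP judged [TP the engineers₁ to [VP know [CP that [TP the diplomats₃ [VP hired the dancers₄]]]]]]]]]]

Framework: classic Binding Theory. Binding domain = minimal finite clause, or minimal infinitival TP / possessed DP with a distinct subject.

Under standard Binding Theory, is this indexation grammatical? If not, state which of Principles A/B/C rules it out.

Principle C

The two coindexed NPs are *they₁* and *the engineers₁*.
*the engineers₁* is an R-expression. Principle C requires it to be free everywhere.
*they₁* c-commands it and carries the same index.
The R-expression is bound → Principle C violation.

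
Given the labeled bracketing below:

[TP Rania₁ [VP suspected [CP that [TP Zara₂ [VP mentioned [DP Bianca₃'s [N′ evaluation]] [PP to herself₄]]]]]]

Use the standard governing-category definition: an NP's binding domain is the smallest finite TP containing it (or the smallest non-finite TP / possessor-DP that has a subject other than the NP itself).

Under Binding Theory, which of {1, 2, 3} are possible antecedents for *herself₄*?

*herself* is an anaphor, so Principle A applies: it must be bound in its binding domain.
Binding domain of *herself₄*: the embedded TP, whose subject is Zara₂.
*Rania₁* c-commands the anaphor but is outside its binding domain → cannot satisfy Principle A.
*Zara₂* c-commands the anaphor within its binding domain → licit binder.
*Bianca₃* does not c-command the anaphor → cannot bind it.

{2}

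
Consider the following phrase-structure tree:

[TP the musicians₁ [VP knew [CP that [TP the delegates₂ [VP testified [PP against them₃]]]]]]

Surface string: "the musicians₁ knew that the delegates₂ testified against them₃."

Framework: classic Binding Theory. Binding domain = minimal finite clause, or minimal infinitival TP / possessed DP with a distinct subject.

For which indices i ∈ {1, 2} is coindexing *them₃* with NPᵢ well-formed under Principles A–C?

*them* is a pronoun, so Principle B applies: it must be free in its binding domain.
Binding domain of *them₃*: the embedded TP, whose subject is the delegates₂.
*the musicians₁* c-commands the pronoun but from outside its binding domain, and is not c-commanded by it → coindexation permitted.
*the delegates₂* c-commands the pronoun within its binding domain → coindexation would violate Principle B.

{1}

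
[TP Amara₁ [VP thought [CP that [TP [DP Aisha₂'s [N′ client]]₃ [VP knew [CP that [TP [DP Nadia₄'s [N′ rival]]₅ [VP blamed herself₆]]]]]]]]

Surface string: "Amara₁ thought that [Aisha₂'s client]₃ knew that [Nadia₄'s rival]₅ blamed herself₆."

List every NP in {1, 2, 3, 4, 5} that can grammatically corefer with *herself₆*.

*herself* is an anaphor, so Principle A applies: it must be bound in its binding domain.
Binding domain of *herself₆*: the embedded TP, whose subject is [Nadia₄'s rival]₅.
*Amara₁* c-commands the anaphor but is outside its binding domain → cannot satisfy Principle A.
*Aisha₂* does not c-command the anaphor → cannot bind it.
*[Aisha₂'s client]₃* c-commands the anaphor but is outside its binding domain → cannot satisfy Principle A.
*Nadia₄* does not c-command the anaphor → cannot bind it.
*[Nadia₄'s rival]₅* c-commands the anaphor within its binding domain → licit binder.

{5}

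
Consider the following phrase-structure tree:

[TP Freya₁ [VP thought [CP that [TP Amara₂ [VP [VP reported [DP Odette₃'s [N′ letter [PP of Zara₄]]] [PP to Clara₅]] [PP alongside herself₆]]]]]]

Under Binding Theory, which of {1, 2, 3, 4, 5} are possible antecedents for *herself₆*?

*herself* is an anaphor, so Principle A applies: it must be bound in its binding domain.
Binding domain of *herself₆*: the embedded TP, whose subject is Amara₂.
*Freya₁* c-commands the anaphor but is outside its binding domain → cannot satisfy Principle A.
*Amara₂* c-commands the anaphor within its binding domain → licit binder.
*Odette₃* does not c-command the anaphor → cannot bind it.
*Zara₄* does not c-command the anaphor → cannot bind it.
*Clara₅* does not c-command the anaphor → cannot bind it.

{2}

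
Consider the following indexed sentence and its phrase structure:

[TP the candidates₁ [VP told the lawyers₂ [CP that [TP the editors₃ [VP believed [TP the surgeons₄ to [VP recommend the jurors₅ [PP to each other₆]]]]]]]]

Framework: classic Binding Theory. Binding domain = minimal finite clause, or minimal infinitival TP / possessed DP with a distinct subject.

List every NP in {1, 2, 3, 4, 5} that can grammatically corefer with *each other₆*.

{4, 5}

*each other* is an anaphor, so Principle A applies: it must be bound in its binding domain.
Binding domain of *each other₆*: the embedded TP, whose subject is the surgeons₄.
*the candidates₁* c-commands the anaphor but is outside its binding domain → cannot satisfy Principle A.
*the lawyers₂* c-commands the anaphor but is outside its binding domain → cannot satisfy Principle A.
*the editors₃* c-commands the anaphor but is outside its binding domain → cannot satisfy Principle A.
*the surgeons₄* c-commands the anaphor within its binding domain → licit binder.
*the jurors₅* c-commands the anaphor within its binding domain → licit binder.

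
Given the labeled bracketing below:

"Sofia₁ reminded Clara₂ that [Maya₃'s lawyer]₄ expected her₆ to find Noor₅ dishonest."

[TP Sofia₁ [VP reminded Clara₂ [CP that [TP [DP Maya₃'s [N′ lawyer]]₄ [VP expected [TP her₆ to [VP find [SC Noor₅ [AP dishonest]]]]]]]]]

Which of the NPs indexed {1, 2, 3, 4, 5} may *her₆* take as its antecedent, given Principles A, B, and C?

*her* is a pronoun, so Principle B applies: it must be free in its binding domain.
Binding domain of *her₆*: the embedded TP, whose subject is [Maya₃'s lawyer]₄.
*Sofia₁* c-commands the pronoun but from outside its binding domain, and is not c-commanded by it → coindexation permitted.
*Clara₂* c-commands the pronoun but from outside its binding domain, and is not c-commanded by it → coindexation permitted.
*Maya₃* and the pronoun do not c-command one another → neither Principle B nor Principle C is at stake; coindexation permitted.
*[Maya₃'s lawyer]₄* c-commands the pronoun within its binding domain → coindexation would violate Principle B.
*Noor₅*: the pronoun c-commands this R-expression → coindexation would violate Principle C on *Noor₅*.

{1, 2, 3}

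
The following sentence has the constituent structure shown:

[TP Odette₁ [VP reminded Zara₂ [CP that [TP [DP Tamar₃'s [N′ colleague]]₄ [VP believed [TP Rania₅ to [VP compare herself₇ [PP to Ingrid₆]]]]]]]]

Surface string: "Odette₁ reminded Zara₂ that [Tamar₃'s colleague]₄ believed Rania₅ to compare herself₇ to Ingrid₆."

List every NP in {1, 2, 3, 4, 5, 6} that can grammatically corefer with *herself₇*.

*herself* is an anaphor, so Principle A applies: it must be bound in its binding domain.
Binding domain of *herself₇*: the embedded TP, whose subject is Rania₅.
*Odette₁* c-commands the anaphor but is outside its binding domain → cannot satisfy Principle A.
*Zara₂* c-commands the anaphor but is outside its binding domain → cannot satisfy Principle A.
*Tamar₃* does not c-command the anaphor → cannot bind it.
*[Tamar₃'s colleague]₄* c-commands the anaphor but is outside its binding domain → cannot satisfy Principle A.
*Rania₅* c-commands the anaphor within its binding domain → licit binder.
*Ingrid₆* does not c-command the anaphor → cannot bind it.

{5}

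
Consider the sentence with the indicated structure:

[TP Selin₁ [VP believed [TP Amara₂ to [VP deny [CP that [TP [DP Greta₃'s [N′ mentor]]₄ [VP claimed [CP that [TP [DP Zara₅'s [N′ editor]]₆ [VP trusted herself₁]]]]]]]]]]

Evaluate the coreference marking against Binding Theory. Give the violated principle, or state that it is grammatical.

Principle A

The two coindexed NPs are *Selin₁* and *herself₁*.
*herself₁* is an anaphor. Principle A requires it to be bound within its binding domain — the embedded TP, whose subject is [Zara₅'s editor]₆.
Within that domain it is c-commanded by *[Zara₅'s editor]₆*, which does not share its index.
*Selin₁* does c-command the anaphor, but from outside its binding domain.
The anaphor is unbound in its domain → Principle A violation.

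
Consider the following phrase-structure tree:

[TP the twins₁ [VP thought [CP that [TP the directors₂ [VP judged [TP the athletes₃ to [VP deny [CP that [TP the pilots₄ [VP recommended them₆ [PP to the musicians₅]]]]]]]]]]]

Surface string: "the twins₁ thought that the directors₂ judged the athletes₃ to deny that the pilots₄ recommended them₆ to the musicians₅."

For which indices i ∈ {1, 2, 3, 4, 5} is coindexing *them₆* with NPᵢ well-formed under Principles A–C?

*them* is a pronoun, so Principle B applies: it must be free in its binding domain.
Binding domain of *them₆*: the embedded TP, whose subject is the pilots₄.
*the twins₁* c-commands the pronoun but from outside its binding domain, and is not c-commanded by it → coindexation permitted.
*the directors₂* c-commands the pronoun but from outside its binding domain, and is not c-commanded by it → coindexation permitted.
*the athletes₃* c-commands the pronoun but from outside its binding domain, and is not c-commanded by it → coindexation permitted.
*the pilots₄* c-commands the pronoun within its binding domain → coindexation would violate Principle B.
*the musicians₅*: the pronoun c-commands this R-expression → coindexation would violate Principle C on *the musicians₅*.

{1, 2, 3}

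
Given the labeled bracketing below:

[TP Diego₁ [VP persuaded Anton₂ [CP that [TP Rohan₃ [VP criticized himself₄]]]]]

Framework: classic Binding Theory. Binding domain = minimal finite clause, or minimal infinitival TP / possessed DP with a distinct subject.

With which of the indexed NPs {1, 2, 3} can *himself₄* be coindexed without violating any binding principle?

*himself* is an anaphor, so Principle A applies: it must be bound in its binding domain.
Binding domain of *himself₄*: the embedded TP, whose subject is Rohan₃.
*Diego₁* c-commands the anaphor but is outside its binding domain → cannot satisfy Principle A.
*Anton₂* c-commands the anaphor but is outside its binding domain → cannot satisfy Principle A.
*Rohan₃* c-commands the anaphor within its binding domain → licit binder.

{3}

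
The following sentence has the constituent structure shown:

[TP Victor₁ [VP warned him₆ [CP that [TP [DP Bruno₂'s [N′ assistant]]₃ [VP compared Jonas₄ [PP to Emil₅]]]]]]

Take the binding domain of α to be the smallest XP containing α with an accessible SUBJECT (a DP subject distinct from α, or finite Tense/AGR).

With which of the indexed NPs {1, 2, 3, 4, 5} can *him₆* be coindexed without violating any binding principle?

*him* is a pronoun, so Principle B applies: it must be free in its binding domain.
Binding domain of *him₆*: the matrix TP, whose subject is Victor₁.
*Victor₁* c-commands the pronoun within its binding domain → coindexation would violate Principle B.
*Bruno₂*: the pronoun c-commands this R-expression → coindexation would violate Principle C on *Bruno₂*.
*[Bruno₂'s assistant]₃*: the pronoun c-commands this R-expression → coindexation would violate Principle C on *[Bruno₂'s assistant]₃*.
*Jonas₄*: the pronoun c-commands this R-expression → coindexation would violate Principle C on *Jonas₄*.
*Emil₅*: the pronoun c-commands this R-expression → coindexation would violate Principle C on *Emil₅*.

none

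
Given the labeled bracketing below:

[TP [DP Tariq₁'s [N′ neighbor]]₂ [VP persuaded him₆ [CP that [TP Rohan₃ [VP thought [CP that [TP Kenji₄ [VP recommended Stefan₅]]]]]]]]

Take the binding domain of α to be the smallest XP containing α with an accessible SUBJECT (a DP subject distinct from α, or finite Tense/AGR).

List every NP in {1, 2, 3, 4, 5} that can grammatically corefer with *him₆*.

*him* is a pronoun, so Principle B applies: it must be free in its binding domain.
Binding domain of *him₆*: the matrix TP, whose subject is [Tariq₁'s neighbor]₂.
*Tariq₁* and the pronoun do not c-command one another → neither Principle B nor Principle C is at stake; coindexation permitted.
*[Tariq₁'s neighbor]₂* c-commands the pronoun within its binding domain → coindexation would violate Principle B.
*Rohan₃*: the pronoun c-commands this R-expression → coindexation would violate Principle C on *Rohan₃*.
*Kenji₄*: the pronoun c-commands this R-expression → coindexation would violate Principle C on *Kenji₄*.
*Stefan₅*: the pronoun c-commands this R-expression → coindexation would violate Principle C on *Stefan₅*.

{1}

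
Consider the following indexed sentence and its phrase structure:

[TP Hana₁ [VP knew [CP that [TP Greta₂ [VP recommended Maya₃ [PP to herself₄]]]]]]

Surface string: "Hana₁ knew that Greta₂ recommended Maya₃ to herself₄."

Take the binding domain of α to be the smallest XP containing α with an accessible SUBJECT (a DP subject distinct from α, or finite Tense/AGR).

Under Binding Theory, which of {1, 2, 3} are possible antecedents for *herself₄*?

{2, 3}

*herself* is an anaphor, so Principle A applies: it must be bound in its binding domain.
Binding domain of *herself₄*: the embedded TP, whose subject is Greta₂.
*Hana₁* c-commands the anaphor but is outside its binding domain → cannot satisfy Principle A.
*Greta₂* c-commands the anaphor within its binding domain → licit binder.
*Maya₃* c-commands the anaphor within its binding domain → licit binder.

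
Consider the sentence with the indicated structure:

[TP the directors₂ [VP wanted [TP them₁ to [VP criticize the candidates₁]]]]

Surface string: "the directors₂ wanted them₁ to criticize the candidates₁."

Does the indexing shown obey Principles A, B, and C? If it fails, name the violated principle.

The two coindexed NPs are *them₁* and *the candidates₁*.
*the candidates₁* is an R-expression. Principle C requires it to be free everywhere.
*them₁* c-commands it and carries the same index.
The R-expression is bound → Principle C violation.

Principle C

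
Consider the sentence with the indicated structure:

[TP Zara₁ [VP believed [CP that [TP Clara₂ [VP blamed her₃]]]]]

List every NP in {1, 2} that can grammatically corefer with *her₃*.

{1}

*her* is a pronoun, so Principle B applies: it must be free in its binding domain.
Binding domain of *her₃*: the embedded TP, whose subject is Clara₂.
*Zara₁* c-commands the pronoun but from outside its binding domain, and is not c-commanded by it → coindexation permitted.
*Clara₂* c-commands the pronoun within its binding domain → coindexation would violate Principle B.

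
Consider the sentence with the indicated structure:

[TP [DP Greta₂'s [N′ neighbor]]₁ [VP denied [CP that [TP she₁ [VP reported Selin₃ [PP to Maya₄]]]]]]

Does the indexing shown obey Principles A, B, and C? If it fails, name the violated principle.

The two coindexed NPs are *[Greta₂'s neighbor]₁* and *she₁*.
*she₁* is a pronoun; nothing c-commands it within its binding domain (the embedded TP.), so Principle B holds trivially.
*[Greta₂'s neighbor]₁* is an R-expression; *she₁* does not c-command it, and no other NP shares its index, so Principle C is satisfied.
All principles are respected.

grammatical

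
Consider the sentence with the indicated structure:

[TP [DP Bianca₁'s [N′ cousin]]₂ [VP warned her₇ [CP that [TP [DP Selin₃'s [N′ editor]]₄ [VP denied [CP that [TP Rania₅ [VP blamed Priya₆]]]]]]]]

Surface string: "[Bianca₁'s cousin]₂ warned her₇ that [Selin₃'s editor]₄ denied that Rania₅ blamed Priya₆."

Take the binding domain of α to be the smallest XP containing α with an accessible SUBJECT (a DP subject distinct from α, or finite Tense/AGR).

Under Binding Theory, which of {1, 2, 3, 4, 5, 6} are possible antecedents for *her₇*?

*her* is a pronoun, so Principle B applies: it must be free in its binding domain.
Binding domain of *her₇*: the matrix TP, whose subject is [Bianca₁'s cousin]₂.
*Bianca₁* and the pronoun do not c-command one another → neither Principle B nor Principle C is at stake; coindexation permitted.
*[Bianca₁'s cousin]₂* c-commands the pronoun within its binding domain → coindexation would violate Principle B.
*Selin₃*: the pronoun c-commands this R-expression → coindexation would violate Principle C on *Selin₃*.
*[Selin₃'s editor]₄*: the pronoun c-commands this R-expression → coindexation would violate Principle C on *[Selin₃'s editor]₄*.
*Rania₅*: the pronoun c-commands this R-expression → coindexation would violate Principle C on *Rania₅*.
*Priya₆*: the pronoun c-commands this R-expression → coindexation would violate Principle C on *Priya₆*.

{1}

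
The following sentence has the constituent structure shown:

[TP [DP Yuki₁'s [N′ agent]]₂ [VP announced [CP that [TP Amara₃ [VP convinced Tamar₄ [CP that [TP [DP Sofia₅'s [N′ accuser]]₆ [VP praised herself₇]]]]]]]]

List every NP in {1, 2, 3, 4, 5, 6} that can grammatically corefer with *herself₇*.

{6}

*herself* is an anaphor, so Principle A applies: it must be bound in its binding domain.
Binding domain of *herself₇*: the embedded TP, whose subject is [Sofia₅'s accuser]₆.
*Yuki₁* does not c-command the anaphor → cannot bind it.
*[Yuki₁'s agent]₂* c-commands the anaphor but is outside its binding domain → cannot satisfy Principle A.
*Amara₃* c-commands the anaphor but is outside its binding domain → cannot satisfy Principle A.
*Tamar₄* c-commands the anaphor but is outside its binding domain → cannot satisfy Principle A.
*Sofia₅* does not c-command the anaphor → cannot bind it.
*[Sofia₅'s accuser]₆* c-commands the anaphor within its binding domain → licit binder.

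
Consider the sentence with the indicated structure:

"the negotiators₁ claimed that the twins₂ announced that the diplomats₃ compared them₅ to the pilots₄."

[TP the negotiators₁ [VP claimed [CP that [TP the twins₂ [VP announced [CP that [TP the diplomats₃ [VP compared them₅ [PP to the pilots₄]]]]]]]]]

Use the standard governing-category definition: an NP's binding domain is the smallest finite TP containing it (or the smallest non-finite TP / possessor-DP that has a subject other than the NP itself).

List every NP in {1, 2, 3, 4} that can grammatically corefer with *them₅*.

*them* is a pronoun, so Principle B applies: it must be free in its binding domain.
Binding domain of *them₅*: the embedded TP, whose subject is the diplomats₃.
*the negotiators₁* c-commands the pronoun but from outside its binding domain, and is not c-commanded by it → coindexation permitted.
*the twins₂* c-commands the pronoun but from outside its binding domain, and is not c-commanded by it → coindexation permitted.
*the diplomats₃* c-commands the pronoun within its binding domain → coindexation would violate Principle B.
*the pilots₄*: the pronoun c-commands this R-expression → coindexation would violate Principle C on *the pilots₄*.

{1, 2}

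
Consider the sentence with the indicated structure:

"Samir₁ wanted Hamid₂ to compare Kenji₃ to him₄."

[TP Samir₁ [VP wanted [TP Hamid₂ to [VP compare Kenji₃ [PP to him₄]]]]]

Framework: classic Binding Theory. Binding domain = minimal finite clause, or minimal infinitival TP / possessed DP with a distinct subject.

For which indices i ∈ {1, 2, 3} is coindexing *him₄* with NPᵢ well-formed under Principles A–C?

*him* is a pronoun, so Principle B applies: it must be free in its binding domain.
Binding domain of *him₄*: the embedded TP, whose subject is Hamid₂.
*Samir₁* c-commands the pronoun but from outside its binding domain, and is not c-commanded by it → coindexation permitted.
*Hamid₂* c-commands the pronoun within its binding domain → coindexation would violate Principle B.
*Kenji₃* c-commands the pronoun within its binding domain → coindexation would violate Principle B.

{1}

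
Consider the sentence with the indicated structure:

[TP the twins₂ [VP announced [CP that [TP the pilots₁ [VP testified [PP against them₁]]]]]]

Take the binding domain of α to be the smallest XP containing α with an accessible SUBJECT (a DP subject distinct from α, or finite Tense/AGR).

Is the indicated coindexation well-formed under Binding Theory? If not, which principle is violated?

Principle B

The two coindexed NPs are *the pilots₁* and *them₁*.
*them₁* is a pronoun. Its binding domain is the embedded TP, whose subject is the pilots₁.
*the pilots₁* c-commands it within that domain and carries the same index.
The pronoun is locally bound → Principle B violation.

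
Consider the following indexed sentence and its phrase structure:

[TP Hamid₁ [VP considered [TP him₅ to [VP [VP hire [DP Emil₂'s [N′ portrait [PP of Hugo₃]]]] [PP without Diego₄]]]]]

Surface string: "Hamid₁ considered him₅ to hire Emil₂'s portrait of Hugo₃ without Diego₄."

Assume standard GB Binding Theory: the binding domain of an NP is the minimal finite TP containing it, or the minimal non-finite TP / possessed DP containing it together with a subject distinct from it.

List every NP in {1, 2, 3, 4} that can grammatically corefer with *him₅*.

none

*him* is a pronoun, so Principle B applies: it must be free in its binding domain.
Binding domain of *him₅*: the matrix TP, whose subject is Hamid₁.
*Hamid₁* c-commands the pronoun within its binding domain → coindexation would violate Principle B.
*Emil₂*: the pronoun c-commands this R-expression → coindexation would violate Principle C on *Emil₂*.
*Hugo₃*: the pronoun c-commands this R-expression → coindexation would violate Principle C on *Hugo₃*.
*Diego₄*: the pronoun c-commands this R-expression → coindexation would violate Principle C on *Diego₄*.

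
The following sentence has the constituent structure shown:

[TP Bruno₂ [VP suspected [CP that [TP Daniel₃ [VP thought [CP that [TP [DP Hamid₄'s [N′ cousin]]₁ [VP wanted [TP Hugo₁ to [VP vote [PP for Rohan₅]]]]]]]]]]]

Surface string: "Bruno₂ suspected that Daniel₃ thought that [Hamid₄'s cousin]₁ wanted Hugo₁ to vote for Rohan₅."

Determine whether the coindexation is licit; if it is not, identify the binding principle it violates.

Principle C

The two coindexed NPs are *[Hamid₄'s cousin]₁* and *Hugo₁*.
*Hugo₁* is an R-expression. Principle C requires it to be free everywhere.
*[Hamid₄'s cousin]₁* c-commands it and carries the same index.
The R-expression is bound → Principle C violation.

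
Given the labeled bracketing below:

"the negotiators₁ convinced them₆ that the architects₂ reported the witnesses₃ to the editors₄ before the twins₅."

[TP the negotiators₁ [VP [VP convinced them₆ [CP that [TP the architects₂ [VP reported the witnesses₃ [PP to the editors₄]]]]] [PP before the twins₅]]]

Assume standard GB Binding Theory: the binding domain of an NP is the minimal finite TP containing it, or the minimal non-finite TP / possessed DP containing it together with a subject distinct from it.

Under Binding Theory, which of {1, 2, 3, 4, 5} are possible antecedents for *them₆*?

{5}

*them* is a pronoun, so Principle B applies: it must be free in its binding domain.
Binding domain of *them₆*: the matrix TP, whose subject is the negotiators₁.
*the negotiators₁* c-commands the pronoun within its binding domain → coindexation would violate Principle B.
*the architects₂*: the pronoun c-commands this R-expression → coindexation would violate Principle C on *the architects₂*.
*the witnesses₃*: the pronoun c-commands this R-expression → coindexation would violate Principle C on *the witnesses₃*.
*the editors₄*: the pronoun c-commands this R-expression → coindexation would violate Principle C on *the editors₄*.
*the twins₅* and the pronoun do not c-command one another → neither Principle B nor Principle C is at stake; coindexation permitted.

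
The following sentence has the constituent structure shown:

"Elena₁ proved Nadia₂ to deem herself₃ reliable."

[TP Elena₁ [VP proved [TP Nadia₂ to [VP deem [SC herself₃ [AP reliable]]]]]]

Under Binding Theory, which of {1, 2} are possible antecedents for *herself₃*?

{2}

*herself* is an anaphor, so Principle A applies: it must be bound in its binding domain.
Binding domain of *herself₃*: the embedded TP, whose subject is Nadia₂.
*Elena₁* c-commands the anaphor but is outside its binding domain → cannot satisfy Principle A.
*Nadia₂* c-commands the anaphor within its binding domain → licit binder.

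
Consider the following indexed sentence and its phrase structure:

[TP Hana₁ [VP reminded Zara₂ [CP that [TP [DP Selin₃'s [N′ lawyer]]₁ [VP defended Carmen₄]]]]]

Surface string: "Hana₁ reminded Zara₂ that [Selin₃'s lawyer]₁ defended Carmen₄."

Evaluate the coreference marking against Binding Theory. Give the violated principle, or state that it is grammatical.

The two coindexed NPs are *[Selin₃'s lawyer]₁* and *Hana₁*.
*[Selin₃'s lawyer]₁* is an R-expression. Principle C requires it to be free everywhere.
*Hana₁* c-commands it and carries the same index.
The R-expression is bound → Principle C violation.

Principle C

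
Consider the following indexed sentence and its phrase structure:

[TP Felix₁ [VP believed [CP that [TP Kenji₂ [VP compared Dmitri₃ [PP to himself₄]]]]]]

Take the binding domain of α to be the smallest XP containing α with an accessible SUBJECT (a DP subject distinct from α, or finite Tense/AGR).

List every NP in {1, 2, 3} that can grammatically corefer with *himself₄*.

{2, 3}

*himself* is an anaphor, so Principle A applies: it must be bound in its binding domain.
Binding domain of *himself₄*: the embedded TP, whose subject is Kenji₂.
*Felix₁* c-commands the anaphor but is outside its binding domain → cannot satisfy Principle A.
*Kenji₂* c-commands the anaphor within its binding domain → licit binder.
*Dmitri₃* c-commands the anaphor within its binding domain → licit binder.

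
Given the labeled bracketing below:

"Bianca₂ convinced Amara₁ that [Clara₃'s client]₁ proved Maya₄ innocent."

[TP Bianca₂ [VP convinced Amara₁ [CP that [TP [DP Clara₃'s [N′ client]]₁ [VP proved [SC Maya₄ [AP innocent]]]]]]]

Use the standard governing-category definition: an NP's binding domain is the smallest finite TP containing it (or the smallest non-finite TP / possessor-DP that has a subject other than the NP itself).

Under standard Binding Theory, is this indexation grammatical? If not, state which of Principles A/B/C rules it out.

Principle C

The two coindexed NPs are *[Clara₃'s client]₁* and *Amara₁*.
*[Clara₃'s client]₁* is an R-expression. Principle C requires it to be free everywhere.
*Amara₁* c-commands it and carries the same index.
The R-expression is bound → Principle C violation.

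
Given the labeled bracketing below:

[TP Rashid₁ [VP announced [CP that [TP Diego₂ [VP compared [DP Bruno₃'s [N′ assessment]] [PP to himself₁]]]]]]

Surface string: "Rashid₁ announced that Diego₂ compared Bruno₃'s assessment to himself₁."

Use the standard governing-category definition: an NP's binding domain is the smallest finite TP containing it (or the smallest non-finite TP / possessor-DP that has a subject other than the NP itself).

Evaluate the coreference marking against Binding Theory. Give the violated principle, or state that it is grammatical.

Principle A

The two coindexed NPs are *Rashid₁* and *himself₁*.
*himself₁* is an anaphor. Principle A requires it to be bound within its binding domain — the embedded TP, whose subject is Diego₂.
Within that domain it is c-commanded by *Diego₂*, which does not share its index.
*Rashid₁* does c-command the anaphor, but from outside its binding domain.
The anaphor is unbound in its domain → Principle A violation.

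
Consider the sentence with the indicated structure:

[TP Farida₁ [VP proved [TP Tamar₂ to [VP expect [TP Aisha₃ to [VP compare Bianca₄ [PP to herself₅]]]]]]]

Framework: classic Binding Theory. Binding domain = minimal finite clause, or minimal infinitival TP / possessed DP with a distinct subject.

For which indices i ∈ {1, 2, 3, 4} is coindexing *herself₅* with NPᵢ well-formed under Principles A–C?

*herself* is an anaphor, so Principle A applies: it must be bound in its binding domain.
Binding domain of *herself₅*: the embedded TP, whose subject is Aisha₃.
*Farida₁* c-commands the anaphor but is outside its binding domain → cannot satisfy Principle A.
*Tamar₂* c-commands the anaphor but is outside its binding domain → cannot satisfy Principle A.
*Aisha₃* c-commands the anaphor within its binding domain → licit binder.
*Bianca₄* c-commands the anaphor within its binding domain → licit binder.

{3, 4}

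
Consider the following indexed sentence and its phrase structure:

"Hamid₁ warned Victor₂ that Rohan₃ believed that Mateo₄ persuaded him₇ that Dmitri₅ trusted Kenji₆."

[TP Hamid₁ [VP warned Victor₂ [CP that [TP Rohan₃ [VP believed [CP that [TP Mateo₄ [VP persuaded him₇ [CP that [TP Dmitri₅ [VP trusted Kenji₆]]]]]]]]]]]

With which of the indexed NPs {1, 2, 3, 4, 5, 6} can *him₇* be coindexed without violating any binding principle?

{1, 2, 3}

*him* is a pronoun, so Principle B applies: it must be free in its binding domain.
Binding domain of *him₇*: the embedded TP, whose subject is Mateo₄.
*Hamid₁* c-commands the pronoun but from outside its binding domain, and is not c-commanded by it → coindexation permitted.
*Victor₂* c-commands the pronoun but from outside its binding domain, and is not c-commanded by it → coindexation permitted.
*Rohan₃* c-commands the pronoun but from outside its binding domain, and is not c-commanded by it → coindexation permitted.
*Mateo₄* c-commands the pronoun within its binding domain → coindexation would violate Principle B.
*Dmitri₅*: the pronoun c-commands this R-expression → coindexation would violate Principle C on *Dmitri₅*.
*Kenji₆*: the pronoun c-commands this R-expression → coindexation would violate Principle C on *Kenji₆*.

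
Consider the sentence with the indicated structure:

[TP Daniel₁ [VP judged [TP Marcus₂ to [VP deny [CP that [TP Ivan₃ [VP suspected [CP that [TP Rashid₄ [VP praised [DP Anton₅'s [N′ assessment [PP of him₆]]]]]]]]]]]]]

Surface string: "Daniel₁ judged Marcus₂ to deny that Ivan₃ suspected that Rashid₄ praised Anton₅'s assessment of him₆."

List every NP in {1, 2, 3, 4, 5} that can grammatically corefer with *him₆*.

{1, 2, 3, 4}

*him* is a pronoun, so Principle B applies: it must be free in its binding domain.
Binding domain of *him₆*: the possessed DP, whose subject is Anton₅.
*Daniel₁* c-commands the pronoun but from outside its binding domain, and is not c-commanded by it → coindexation permitted.
*Marcus₂* c-commands the pronoun but from outside its binding domain, and is not c-commanded by it → coindexation permitted.
*Ivan₃* c-commands the pronoun but from outside its binding domain, and is not c-commanded by it → coindexation permitted.
*Rashid₄* c-commands the pronoun but from outside its binding domain, and is not c-commanded by it → coindexation permitted.
*Anton₅* c-commands the pronoun within its binding domain → coindexation would violate Principle B.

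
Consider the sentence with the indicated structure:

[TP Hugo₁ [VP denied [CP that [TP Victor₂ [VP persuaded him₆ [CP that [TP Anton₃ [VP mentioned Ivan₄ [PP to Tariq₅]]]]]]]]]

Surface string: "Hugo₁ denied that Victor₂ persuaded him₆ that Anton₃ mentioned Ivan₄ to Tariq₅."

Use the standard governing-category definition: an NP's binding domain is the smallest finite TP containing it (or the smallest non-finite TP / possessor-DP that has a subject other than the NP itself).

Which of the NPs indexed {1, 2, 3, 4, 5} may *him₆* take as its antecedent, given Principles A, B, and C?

*him* is a pronoun, so Principle B applies: it must be free in its binding domain.
Binding domain of *him₆*: the embedded TP, whose subject is Victor₂.
*Hugo₁* c-commands the pronoun but from outside its binding domain, and is not c-commanded by it → coindexation permitted.
*Victor₂* c-commands the pronoun within its binding domain → coindexation would violate Principle B.
*Anton₃*: the pronoun c-commands this R-expression → coindexation would violate Principle C on *Anton₃*.
*Ivan₄*: the pronoun c-commands this R-expression → coindexation would violate Principle C on *Ivan₄*.
*Tariq₅*: the pronoun c-commands this R-expression → coindexation would violate Principle C on *Tariq₅*.

{1}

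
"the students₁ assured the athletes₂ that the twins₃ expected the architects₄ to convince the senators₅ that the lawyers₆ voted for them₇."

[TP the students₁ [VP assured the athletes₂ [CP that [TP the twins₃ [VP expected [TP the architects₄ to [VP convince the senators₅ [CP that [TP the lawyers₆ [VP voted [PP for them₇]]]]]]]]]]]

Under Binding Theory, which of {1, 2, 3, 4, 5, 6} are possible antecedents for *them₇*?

{1, 2, 3, 4, 5}

*them* is a pronoun, so Principle B applies: it must be free in its binding domain.
Binding domain of *them₇*: the embedded TP, whose subject is the lawyers₆.
*the students₁* c-commands the pronoun but from outside its binding domain, and is not c-commanded by it → coindexation permitted.
*the athletes₂* c-commands the pronoun but from outside its binding domain, and is not c-commanded by it → coindexation permitted.
*the twins₃* c-commands the pronoun but from outside its binding domain, and is not c-commanded by it → coindexation permitted.
*the architects₄* c-commands the pronoun but from outside its binding domain, and is not c-commanded by it → coindexation permitted.
*the senators₅* c-commands the pronoun but from outside its binding domain, and is not c-commanded by it → coindexation permitted.
*the lawyers₆* c-commands the pronoun within its binding domain → coindexation would violate Principle B.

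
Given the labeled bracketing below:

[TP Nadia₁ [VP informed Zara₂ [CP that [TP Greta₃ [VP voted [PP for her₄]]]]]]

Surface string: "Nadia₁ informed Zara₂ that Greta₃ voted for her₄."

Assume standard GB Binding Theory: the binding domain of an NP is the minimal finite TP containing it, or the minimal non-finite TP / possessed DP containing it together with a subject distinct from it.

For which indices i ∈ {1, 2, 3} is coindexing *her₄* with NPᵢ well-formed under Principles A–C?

*her* is a pronoun, so Principle B applies: it must be free in its binding domain.
Binding domain of *her₄*: the embedded TP, whose subject is Greta₃.
*Nadia₁* c-commands the pronoun but from outside its binding domain, and is not c-commanded by it → coindexation permitted.
*Zara₂* c-commands the pronoun but from outside its binding domain, and is not c-commanded by it → coindexation permitted.
*Greta₃* c-commands the pronoun within its binding domain → coindexation would violate Principle B.

{1, 2}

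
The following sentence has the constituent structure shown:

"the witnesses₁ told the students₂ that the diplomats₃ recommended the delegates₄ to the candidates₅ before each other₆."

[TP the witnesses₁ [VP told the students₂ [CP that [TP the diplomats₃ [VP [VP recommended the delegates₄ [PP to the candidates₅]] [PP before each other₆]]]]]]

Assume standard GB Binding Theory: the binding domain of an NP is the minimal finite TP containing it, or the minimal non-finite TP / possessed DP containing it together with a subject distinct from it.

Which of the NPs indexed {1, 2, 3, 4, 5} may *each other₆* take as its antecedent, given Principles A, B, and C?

{3}

*each other* is an anaphor, so Principle A applies: it must be bound in its binding domain.
Binding domain of *each other₆*: the embedded TP, whose subject is the diplomats₃.
*the witnesses₁* c-commands the anaphor but is outside its binding domain → cannot satisfy Principle A.
*the students₂* c-commands the anaphor but is outside its binding domain → cannot satisfy Principle A.
*the diplomats₃* c-commands the anaphor within its binding domain → licit binder.
*the delegates₄* does not c-command the anaphor → cannot bind it.
*the candidates₅* does not c-command the anaphor → cannot bind it.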